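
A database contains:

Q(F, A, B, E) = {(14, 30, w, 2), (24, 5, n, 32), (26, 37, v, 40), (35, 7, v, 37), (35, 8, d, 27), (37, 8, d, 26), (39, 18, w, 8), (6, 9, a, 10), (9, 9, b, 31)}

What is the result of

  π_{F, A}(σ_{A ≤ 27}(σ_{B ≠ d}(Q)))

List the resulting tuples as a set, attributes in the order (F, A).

{(24, 5), (35, 7), (39, 18), (6, 9), (9, 9)}

Selection B ≠ d: {(14, 30, w, 2), (24, 5, n, 32), (26, 37, v, 40), (35, 7, v, 37), (39, 18, w, 8), (6, 9, a, 10), (9, 9, b, 31)}
Selection A ≤ 27: {(24, 5, n, 32), (35, 7, v, 37), (39, 18, w, 8), (6, 9, a, 10), (9, 9, b, 31)}
Keep only column(s) F, A: {(24, 5), (35, 7), (39, 18), (6, 9), (9, 9)}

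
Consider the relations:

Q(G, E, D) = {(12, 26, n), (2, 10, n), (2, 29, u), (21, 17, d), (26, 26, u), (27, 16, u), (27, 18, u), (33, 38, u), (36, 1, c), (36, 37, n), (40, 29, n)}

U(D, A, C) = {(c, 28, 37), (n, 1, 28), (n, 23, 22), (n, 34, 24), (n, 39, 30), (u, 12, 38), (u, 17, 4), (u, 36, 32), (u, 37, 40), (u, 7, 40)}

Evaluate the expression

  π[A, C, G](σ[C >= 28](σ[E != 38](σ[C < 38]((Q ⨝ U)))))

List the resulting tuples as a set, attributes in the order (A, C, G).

{(1, 28, 12), (1, 28, 2), (1, 28, 36), (1, 28, 40), (28, 37, 36), (36, 32, 2), (36, 32, 26), (36, 32, 27), (39, 30, 12), (39, 30, 2), (39, 30, 36), (39, 30, 40)}

Natural join on D: {(12, 26, n, 1, 28), (12, 26, n, 23, 22), (12, 26, n, 34, 24), (12, 26, n, 39, 30), (2, 10, n, 1, 28), (2, 10, n, 23, 22), (2, 10, n, 34, 24), (2, 10, n, 39, 30), (2, 29, u, 12, 38), (2, 29, u, 17, 4), (2, 29, u, 36, 32), (2, 29, u, 37, 40), (2, 29, u, 7, 40), (26, 26, u, 12, 38), (26, 26, u, 17, 4), (26, 26, u, 36, 32), (26, 26, u, 37, 40), (26, 26, u, 7, 40), (27, 16, u, 12, 38), (27, 16, u, 17, 4), (27, 16, u, 36, 32), (27, 16, u, 37, 40), (27, 16, u, 7, 40), (27, 18, u, 12, 38), (27, 18, u, 17, 4), (27, 18, u, 36, 32), (27, 18, u, 37, 40), (27, 18, u, 7, 40), (33, 38, u, 12, 38), (33, 38, u, 17, 4), (33, 38, u, 36, 32), (33, 38, u, 37, 40), (33, 38, u, 7, 40), (36, 1, c, 28, 37), (36, 37, n, 1, 28), (36, 37, n, 23, 22), (36, 37, n, 34, 24), (36, 37, n, 39, 30), (40, 29, n, 1, 28), (40, 29, n, 23, 22), (40, 29, n, 34, 24), (40, 29, n, 39, 30)}
Apply σ_{C < 38}; surviving tuples: {(12, 26, n, 1, 28), (12, 26, n, 23, 22), (12, 26, n, 34, 24), (12, 26, n, 39, 30), (2, 10, n, 1, 28), (2, 10, n, 23, 22), (2, 10, n, 34, 24), (2, 10, n, 39, 30), (2, 29, u, 17, 4), (2, 29, u, 36, 32), (26, 26, u, 17, 4), (26, 26, u, 36, 32), (27, 16, u, 17, 4), (27, 16, u, 36, 32), (27, 18, u, 17, 4), (27, 18, u, 36, 32), (33, 38, u, 17, 4), (33, 38, u, 36, 32), (36, 1, c, 28, 37), (36, 37, n, 1, 28), (36, 37, n, 23, 22), (36, 37, n, 34, 24), (36, 37, n, 39, 30), (40, 29, n, 1, 28), (40, 29, n, 23, 22), (40, 29, n, 34, 24), (40, 29, n, 39, 30)}
Apply σ_{E != 38}; surviving tuples: {(12, 26, n, 1, 28), (12, 26, n, 23, 22), (12, 26, n, 34, 24), (12, 26, n, 39, 30), (2, 10, n, 1, 28), (2, 10, n, 23, 22), (2, 10, n, 34, 24), (2, 10, n, 39, 30), (2, 29, u, 17, 4), (2, 29, u, 36, 32), (26, 26, u, 17, 4), (26, 26, u, 36, 32), (27, 16, u, 17, 4), (27, 16, u, 36, 32), (27, 18, u, 17, 4), (27, 18, u, 36, 32), (36, 1, c, 28, 37), (36, 37, n, 1, 28), (36, 37, n, 23, 22), (36, 37, n, 34, 24), (36, 37, n, 39, 30), (40, 29, n, 1, 28), (40, 29, n, 23, 22), (40, 29, n, 34, 24), (40, 29, n, 39, 30)}
Apply σ_{C >= 28}; surviving tuples: {(12, 26, n, 1, 28), (12, 26, n, 39, 30), (2, 10, n, 1, 28), (2, 10, n, 39, 30), (2, 29, u, 36, 32), (26, 26, u, 36, 32), (27, 16, u, 36, 32), (27, 18, u, 36, 32), (36, 1, c, 28, 37), (36, 37, n, 1, 28), (36, 37, n, 39, 30), (40, 29, n, 1, 28), (40, 29, n, 39, 30)}
π_{A, C, G} gives {(1, 28, 12), (1, 28, 2), (1, 28, 36), (1, 28, 40), (28, 37, 36), (36, 32, 2), (36, 32, 26), (36, 32, 27), (39, 30, 12), (39, 30, 2), (39, 30, 36), (39, 30, 40)} (1 duplicate(s) eliminated).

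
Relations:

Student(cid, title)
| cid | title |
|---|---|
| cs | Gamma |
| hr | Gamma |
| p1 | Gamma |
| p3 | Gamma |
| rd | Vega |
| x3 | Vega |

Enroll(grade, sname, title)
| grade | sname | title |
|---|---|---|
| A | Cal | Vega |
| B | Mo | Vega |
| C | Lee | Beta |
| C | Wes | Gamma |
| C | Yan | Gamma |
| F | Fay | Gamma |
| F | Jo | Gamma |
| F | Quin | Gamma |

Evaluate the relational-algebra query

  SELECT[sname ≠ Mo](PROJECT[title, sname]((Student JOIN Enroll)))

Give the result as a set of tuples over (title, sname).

Joining Student and Enroll on title yields {(cs, Gamma, C, Wes), (cs, Gamma, C, Yan), (cs, Gamma, F, Fay), (cs, Gamma, F, Jo), (cs, Gamma, F, Quin), (hr, Gamma, C, Wes), (hr, Gamma, C, Yan), (hr, Gamma, F, Fay), (hr, Gamma, F, Jo), (hr, Gamma, F, Quin), (p1, Gamma, C, Wes), (p1, Gamma, C, Yan), (p1, Gamma, F, Fay), (p1, Gamma, F, Jo), (p1, Gamma, F, Quin), (p3, Gamma, C, Wes), (p3, Gamma, C, Yan), (p3, Gamma, F, Fay), (p3, Gamma, F, Jo), (p3, Gamma, F, Quin), (rd, Vega, A, Cal), (rd, Vega, B, Mo), (x3, Vega, A, Cal), (x3, Vega, B, Mo)}.
Projecting to title, sname (17 duplicate(s) eliminated): {(Gamma, Fay), (Gamma, Jo), (Gamma, Quin), (Gamma, Wes), (Gamma, Yan), (Vega, Cal), (Vega, Mo)}
Selection sname ≠ Mo: {(Gamma, Fay), (Gamma, Jo), (Gamma, Quin), (Gamma, Wes), (Gamma, Yan), (Vega, Cal)}

{(Gamma, Fay), (Gamma, Jo), (Gamma, Quin), (Gamma, Wes), (Gamma, Yan), (Vega, Cal)}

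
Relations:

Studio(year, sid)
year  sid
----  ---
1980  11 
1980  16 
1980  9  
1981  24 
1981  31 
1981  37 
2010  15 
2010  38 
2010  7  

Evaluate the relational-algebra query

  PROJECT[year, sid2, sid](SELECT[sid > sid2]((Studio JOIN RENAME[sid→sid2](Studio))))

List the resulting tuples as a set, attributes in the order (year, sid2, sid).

{(1980, 11, 16), (1980, 9, 11), (1980, 9, 16), (1981, 24, 31), (1981, 24, 37), (1981, 31, 37), (2010, 15, 38), (2010, 7, 15), (2010, 7, 38)}

ρ[sid→sid2]: schema becomes (year, sid2); tuples unchanged.
Studio ⋈ RENAME[sid→sid2](Studio) (natural join on year): {(1980, 11, 11), (1980, 11, 16), (1980, 11, 9), (1980, 16, 11), (1980, 16, 16), (1980, 16, 9), (1980, 9, 11), (1980, 9, 16), (1980, 9, 9), (1981, 24, 24), (1981, 24, 31), (1981, 24, 37), (1981, 31, 24), (1981, 31, 31), (1981, 31, 37), (1981, 37, 24), (1981, 37, 31), (1981, 37, 37), (2010, 15, 15), (2010, 15, 38), (2010, 15, 7), (2010, 38, 15), (2010, 38, 38), (2010, 38, 7), (2010, 7, 15), (2010, 7, 38), (2010, 7, 7)}
Selection sid > sid2: {(1980, 11, 9), (1980, 16, 11), (1980, 16, 9), (1981, 31, 24), (1981, 37, 24), (1981, 37, 31), (2010, 15, 7), (2010, 38, 15), (2010, 38, 7)}
π[year, sid2, sid]: project onto (year, sid2, sid) → {(1980, 11, 16), (1980, 9, 11), (1980, 9, 16), (1981, 24, 31), (1981, 24, 37), (1981, 31, 37), (2010, 15, 38), (2010, 7, 15), (2010, 7, 38)}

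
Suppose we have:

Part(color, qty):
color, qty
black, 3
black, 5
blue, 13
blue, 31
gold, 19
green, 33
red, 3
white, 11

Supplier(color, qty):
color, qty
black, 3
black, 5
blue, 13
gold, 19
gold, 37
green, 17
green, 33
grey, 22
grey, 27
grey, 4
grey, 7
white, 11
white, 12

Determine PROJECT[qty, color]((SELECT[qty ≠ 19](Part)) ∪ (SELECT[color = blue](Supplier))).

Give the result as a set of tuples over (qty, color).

Filtering on qty ≠ 19 leaves {(black, 3), (black, 5), (blue, 13), (blue, 31), (green, 33), (red, 3), (white, 11)}.
Filtering on color = blue leaves {(blue, 13)}.
Set union of the two operands is {(black, 3), (black, 5), (blue, 13), (blue, 31), (green, 33), (red, 3), (white, 11)}.
Keep only column(s) qty, color: {(11, white), (13, blue), (3, black), (3, red), (31, blue), (33, green), (5, black)}

{(11, white), (13, blue), (3, black), (3, red), (31, blue), (33, green), (5, black)}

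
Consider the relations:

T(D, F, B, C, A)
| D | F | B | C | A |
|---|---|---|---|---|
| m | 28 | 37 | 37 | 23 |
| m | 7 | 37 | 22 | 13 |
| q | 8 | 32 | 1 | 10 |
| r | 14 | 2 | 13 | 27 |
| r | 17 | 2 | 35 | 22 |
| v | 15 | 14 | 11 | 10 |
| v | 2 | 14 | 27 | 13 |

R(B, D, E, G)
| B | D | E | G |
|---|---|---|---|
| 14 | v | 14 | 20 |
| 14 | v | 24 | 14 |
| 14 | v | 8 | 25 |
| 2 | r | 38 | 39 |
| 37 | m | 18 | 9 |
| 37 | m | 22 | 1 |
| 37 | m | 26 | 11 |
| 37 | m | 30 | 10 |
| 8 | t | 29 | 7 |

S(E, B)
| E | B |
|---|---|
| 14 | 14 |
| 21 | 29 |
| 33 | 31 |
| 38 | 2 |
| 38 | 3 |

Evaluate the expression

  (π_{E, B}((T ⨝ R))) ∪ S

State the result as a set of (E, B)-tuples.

Joining T and R on D, B yields {(m, 28, 37, 37, 23, 18, 9), (m, 28, 37, 37, 23, 22, 1), (m, 28, 37, 37, 23, 26, 11), (m, 28, 37, 37, 23, 30, 10), (m, 7, 37, 22, 13, 18, 9), (m, 7, 37, 22, 13, 22, 1), (m, 7, 37, 22, 13, 26, 11), (m, 7, 37, 22, 13, 30, 10), (r, 14, 2, 13, 27, 38, 39), (r, 17, 2, 35, 22, 38, 39), (v, 15, 14, 11, 10, 14, 20), (v, 15, 14, 11, 10, 24, 14), (v, 15, 14, 11, 10, 8, 25), (v, 2, 14, 27, 13, 14, 20), (v, 2, 14, 27, 13, 24, 14), (v, 2, 14, 27, 13, 8, 25)}.
Projecting to E, B (8 duplicate(s) eliminated): {(14, 14), (18, 37), (22, 37), (24, 14), (26, 37), (30, 37), (38, 2), (8, 14)}
Taking the union: {(14, 14), (18, 37), (21, 29), (22, 37), (24, 14), (26, 37), (30, 37), (33, 31), (38, 2), (38, 3), (8, 14)}

{(14, 14), (18, 37), (21, 29), (22, 37), (24, 14), (26, 37), (30, 37), (33, 31), (38, 2), (38, 3), (8, 14)}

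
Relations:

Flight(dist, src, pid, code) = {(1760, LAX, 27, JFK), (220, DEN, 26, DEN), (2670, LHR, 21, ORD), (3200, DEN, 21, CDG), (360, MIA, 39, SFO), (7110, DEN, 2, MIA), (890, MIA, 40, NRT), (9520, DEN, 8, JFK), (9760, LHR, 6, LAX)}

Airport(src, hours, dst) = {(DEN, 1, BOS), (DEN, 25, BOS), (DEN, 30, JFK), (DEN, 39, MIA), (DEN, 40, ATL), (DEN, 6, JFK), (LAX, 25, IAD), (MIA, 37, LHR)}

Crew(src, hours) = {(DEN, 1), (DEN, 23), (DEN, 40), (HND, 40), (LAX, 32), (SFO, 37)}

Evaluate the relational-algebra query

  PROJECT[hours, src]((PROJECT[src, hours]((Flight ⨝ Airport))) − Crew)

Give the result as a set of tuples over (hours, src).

{(25, DEN), (25, LAX), (30, DEN), (37, MIA), (39, DEN), (6, DEN)}

Natural join on src: {(1760, LAX, 27, JFK, 25, IAD), (220, DEN, 26, DEN, 1, BOS), (220, DEN, 26, DEN, 25, BOS), (220, DEN, 26, DEN, 30, JFK), (220, DEN, 26, DEN, 39, MIA), (220, DEN, 26, DEN, 40, ATL), (220, DEN, 26, DEN, 6, JFK), (3200, DEN, 21, CDG, 1, BOS), (3200, DEN, 21, CDG, 25, BOS), (3200, DEN, 21, CDG, 30, JFK), (3200, DEN, 21, CDG, 39, MIA), (3200, DEN, 21, CDG, 40, ATL), (3200, DEN, 21, CDG, 6, JFK), (360, MIA, 39, SFO, 37, LHR), (7110, DEN, 2, MIA, 1, BOS), (7110, DEN, 2, MIA, 25, BOS), (7110, DEN, 2, MIA, 30, JFK), (7110, DEN, 2, MIA, 39, MIA), (7110, DEN, 2, MIA, 40, ATL), (7110, DEN, 2, MIA, 6, JFK), (890, MIA, 40, NRT, 37, LHR), (9520, DEN, 8, JFK, 1, BOS), (9520, DEN, 8, JFK, 25, BOS), (9520, DEN, 8, JFK, 30, JFK), (9520, DEN, 8, JFK, 39, MIA), (9520, DEN, 8, JFK, 40, ATL), (9520, DEN, 8, JFK, 6, JFK)}
π[src, hours]: project onto (src, hours) (19 duplicate(s) eliminated) → {(DEN, 1), (DEN, 25), (DEN, 30), (DEN, 39), (DEN, 40), (DEN, 6), (LAX, 25), (MIA, 37)}
Set difference of the two operands is {(DEN, 25), (DEN, 30), (DEN, 39), (DEN, 6), (LAX, 25), (MIA, 37)}.
π[hours, src]: project onto (hours, src) → {(25, DEN), (25, LAX), (30, DEN), (37, MIA), (39, DEN), (6, DEN)}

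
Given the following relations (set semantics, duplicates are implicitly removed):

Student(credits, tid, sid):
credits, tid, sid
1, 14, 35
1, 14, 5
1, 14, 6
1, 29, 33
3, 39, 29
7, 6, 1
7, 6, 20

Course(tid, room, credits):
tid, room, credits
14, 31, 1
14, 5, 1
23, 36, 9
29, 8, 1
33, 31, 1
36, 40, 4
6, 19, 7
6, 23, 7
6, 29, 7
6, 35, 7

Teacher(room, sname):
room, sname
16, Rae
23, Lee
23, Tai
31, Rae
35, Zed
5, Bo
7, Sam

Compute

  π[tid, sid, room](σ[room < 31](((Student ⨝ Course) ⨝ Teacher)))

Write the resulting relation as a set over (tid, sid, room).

{(14, 35, 5), (14, 5, 5), (14, 6, 5), (6, 1, 23), (6, 20, 23)}

Natural join on credits, tid: {(1, 14, 35, 31), (1, 14, 35, 5), (1, 14, 5, 31), (1, 14, 5, 5), (1, 14, 6, 31), (1, 14, 6, 5), (1, 29, 33, 8), (7, 6, 1, 19), (7, 6, 1, 23), (7, 6, 1, 29), (7, 6, 1, 35), (7, 6, 20, 19), (7, 6, 20, 23), (7, 6, 20, 29), (7, 6, 20, 35)}
Natural join on room: {(1, 14, 35, 31, Rae), (1, 14, 35, 5, Bo), (1, 14, 5, 31, Rae), (1, 14, 5, 5, Bo), (1, 14, 6, 31, Rae), (1, 14, 6, 5, Bo), (7, 6, 1, 23, Lee), (7, 6, 1, 23, Tai), (7, 6, 1, 35, Zed), (7, 6, 20, 23, Lee), (7, 6, 20, 23, Tai), (7, 6, 20, 35, Zed)}
Filtering on room < 31 leaves {(1, 14, 35, 5, Bo), (1, 14, 5, 5, Bo), (1, 14, 6, 5, Bo), (7, 6, 1, 23, Lee), (7, 6, 1, 23, Tai), (7, 6, 20, 23, Lee), (7, 6, 20, 23, Tai)}.
Keep only column(s) tid, sid, room (2 duplicate(s) eliminated): {(14, 35, 5), (14, 5, 5), (14, 6, 5), (6, 1, 23), (6, 20, 23)}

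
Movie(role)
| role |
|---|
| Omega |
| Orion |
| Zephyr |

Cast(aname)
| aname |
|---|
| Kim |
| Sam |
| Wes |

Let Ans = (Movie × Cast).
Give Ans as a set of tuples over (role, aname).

{(Omega, Kim), (Omega, Sam), (Omega, Wes), (Orion, Kim), (Orion, Sam), (Orion, Wes), (Zephyr, Kim), (Zephyr, Sam), (Zephyr, Wes)}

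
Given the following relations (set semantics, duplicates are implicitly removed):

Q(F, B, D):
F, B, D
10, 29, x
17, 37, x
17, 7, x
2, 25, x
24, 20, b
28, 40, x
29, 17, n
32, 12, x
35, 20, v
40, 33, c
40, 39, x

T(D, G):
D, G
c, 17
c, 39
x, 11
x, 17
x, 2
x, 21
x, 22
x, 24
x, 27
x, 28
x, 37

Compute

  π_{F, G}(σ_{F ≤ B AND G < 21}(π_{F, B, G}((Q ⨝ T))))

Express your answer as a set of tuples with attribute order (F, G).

{(10, 11), (10, 17), (10, 2), (17, 11), (17, 17), (17, 2), (2, 11), (2, 17), (2, 2), (28, 11), (28, 17), (28, 2)}

Q ⋈ T (natural join on D): {(10, 29, x, 11), (10, 29, x, 17), (10, 29, x, 2), (10, 29, x, 21), (10, 29, x, 22), (10, 29, x, 24), (10, 29, x, 27), (10, 29, x, 28), (10, 29, x, 37), (17, 37, x, 11), (17, 37, x, 17), (17, 37, x, 2), (17, 37, x, 21), (17, 37, x, 22), (17, 37, x, 24), (17, 37, x, 27), (17, 37, x, 28), (17, 37, x, 37), (17, 7, x, 11), (17, 7, x, 17), (17, 7, x, 2), (17, 7, x, 21), (17, 7, x, 22), (17, 7, x, 24), (17, 7, x, 27), (17, 7, x, 28), (17, 7, x, 37), (2, 25, x, 11), (2, 25, x, 17), (2, 25, x, 2), (2, 25, x, 21), (2, 25, x, 22), (2, 25, x, 24), (2, 25, x, 27), (2, 25, x, 28), (2, 25, x, 37), (28, 40, x, 11), (28, 40, x, 17), (28, 40, x, 2), (28, 40, x, 21), (28, 40, x, 22), (28, 40, x, 24), (28, 40, x, 27), (28, 40, x, 28), (28, 40, x, 37), (32, 12, x, 11), (32, 12, x, 17), (32, 12, x, 2), (32, 12, x, 21), (32, 12, x, 22), (32, 12, x, 24), (32, 12, x, 27), (32, 12, x, 28), (32, 12, x, 37), (40, 33, c, 17), (40, 33, c, 39), (40, 39, x, 11), (40, 39, x, 17), (40, 39, x, 2), (40, 39, x, 21), (40, 39, x, 22), (40, 39, x, 24), (40, 39, x, 27), (40, 39, x, 28), (40, 39, x, 37)}
Keep only column(s) F, B, G: {(10, 29, 11), (10, 29, 17), (10, 29, 2), (10, 29, 21), (10, 29, 22), (10, 29, 24), (10, 29, 27), (10, 29, 28), (10, 29, 37), (17, 37, 11), (17, 37, 17), (17, 37, 2), (17, 37, 21), (17, 37, 22), (17, 37, 24), (17, 37, 27), (17, 37, 28), (17, 37, 37), (17, 7, 11), (17, 7, 17), (17, 7, 2), (17, 7, 21), (17, 7, 22), (17, 7, 24), (17, 7, 27), (17, 7, 28), (17, 7, 37), (2, 25, 11), (2, 25, 17), (2, 25, 2), (2, 25, 21), (2, 25, 22), (2, 25, 24), (2, 25, 27), (2, 25, 28), (2, 25, 37), (28, 40, 11), (28, 40, 17), (28, 40, 2), (28, 40, 21), (28, 40, 22), (28, 40, 24), (28, 40, 27), (28, 40, 28), (28, 40, 37), (32, 12, 11), (32, 12, 17), (32, 12, 2), (32, 12, 21), (32, 12, 22), (32, 12, 24), (32, 12, 27), (32, 12, 28), (32, 12, 37), (40, 33, 17), (40, 33, 39), (40, 39, 11), (40, 39, 17), (40, 39, 2), (40, 39, 21), (40, 39, 22), (40, 39, 24), (40, 39, 27), (40, 39, 28), (40, 39, 37)}
Filtering on F ≤ B AND G < 21 leaves {(10, 29, 11), (10, 29, 17), (10, 29, 2), (17, 37, 11), (17, 37, 17), (17, 37, 2), (2, 25, 11), (2, 25, 17), (2, 25, 2), (28, 40, 11), (28, 40, 17), (28, 40, 2)}.
Keep only column(s) F, G: {(10, 11), (10, 17), (10, 2), (17, 11), (17, 17), (17, 2), (2, 11), (2, 17), (2, 2), (28, 11), (28, 17), (28, 2)}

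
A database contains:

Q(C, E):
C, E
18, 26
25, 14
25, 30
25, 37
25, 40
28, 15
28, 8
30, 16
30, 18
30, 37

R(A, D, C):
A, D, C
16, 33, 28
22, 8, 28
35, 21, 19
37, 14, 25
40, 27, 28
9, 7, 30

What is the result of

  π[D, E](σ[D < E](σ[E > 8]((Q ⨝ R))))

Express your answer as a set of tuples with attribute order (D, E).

Joining Q and R on C yields {(25, 14, 37, 14), (25, 30, 37, 14), (25, 37, 37, 14), (25, 40, 37, 14), (28, 15, 16, 33), (28, 15, 22, 8), (28, 15, 40, 27), (28, 8, 16, 33), (28, 8, 22, 8), (28, 8, 40, 27), (30, 16, 9, 7), (30, 18, 9, 7), (30, 37, 9, 7)}.
Apply σ_{E > 8}; surviving tuples: {(25, 14, 37, 14), (25, 30, 37, 14), (25, 37, 37, 14), (25, 40, 37, 14), (28, 15, 16, 33), (28, 15, 22, 8), (28, 15, 40, 27), (30, 16, 9, 7), (30, 18, 9, 7), (30, 37, 9, 7)}
Apply σ_{D < E}; surviving tuples: {(25, 30, 37, 14), (25, 37, 37, 14), (25, 40, 37, 14), (28, 15, 22, 8), (30, 16, 9, 7), (30, 18, 9, 7), (30, 37, 9, 7)}
π[D, E]: project onto (D, E) → {(14, 30), (14, 37), (14, 40), (7, 16), (7, 18), (7, 37), (8, 15)}

{(14, 30), (14, 37), (14, 40), (7, 16), (7, 18), (7, 37), (8, 15)}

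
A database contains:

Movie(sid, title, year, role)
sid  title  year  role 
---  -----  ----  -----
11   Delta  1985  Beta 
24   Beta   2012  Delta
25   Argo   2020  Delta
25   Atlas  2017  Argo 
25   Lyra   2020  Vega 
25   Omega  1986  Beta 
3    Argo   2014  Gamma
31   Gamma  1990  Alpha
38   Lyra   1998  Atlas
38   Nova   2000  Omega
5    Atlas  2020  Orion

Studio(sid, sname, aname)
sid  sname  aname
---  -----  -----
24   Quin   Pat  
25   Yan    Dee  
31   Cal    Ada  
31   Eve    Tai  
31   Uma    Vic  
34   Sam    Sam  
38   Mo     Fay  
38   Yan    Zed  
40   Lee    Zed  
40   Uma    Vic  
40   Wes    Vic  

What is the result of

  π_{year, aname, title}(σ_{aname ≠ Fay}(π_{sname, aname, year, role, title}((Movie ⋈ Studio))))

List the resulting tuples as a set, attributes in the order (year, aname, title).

{(1986, Dee, Omega), (1990, Ada, Gamma), (1990, Tai, Gamma), (1990, Vic, Gamma), (1998, Zed, Lyra), (2000, Zed, Nova), (2012, Pat, Beta), (2017, Dee, Atlas), (2020, Dee, Argo), (2020, Dee, Lyra)}

Joining Movie and Studio on sid yields {(24, Beta, 2012, Delta, Quin, Pat), (25, Argo, 2020, Delta, Yan, Dee), (25, Atlas, 2017, Argo, Yan, Dee), (25, Lyra, 2020, Vega, Yan, Dee), (25, Omega, 1986, Beta, Yan, Dee), (31, Gamma, 1990, Alpha, Cal, Ada), (31, Gamma, 1990, Alpha, Eve, Tai), (31, Gamma, 1990, Alpha, Uma, Vic), (38, Lyra, 1998, Atlas, Mo, Fay), (38, Lyra, 1998, Atlas, Yan, Zed), (38, Nova, 2000, Omega, Mo, Fay), (38, Nova, 2000, Omega, Yan, Zed)}.
π[sname, aname, year, role, title]: project onto (sname, aname, year, role, title) → {(Cal, Ada, 1990, Alpha, Gamma), (Eve, Tai, 1990, Alpha, Gamma), (Mo, Fay, 1998, Atlas, Lyra), (Mo, Fay, 2000, Omega, Nova), (Quin, Pat, 2012, Delta, Beta), (Uma, Vic, 1990, Alpha, Gamma), (Yan, Dee, 1986, Beta, Omega), (Yan, Dee, 2017, Argo, Atlas), (Yan, Dee, 2020, Delta, Argo), (Yan, Dee, 2020, Vega, Lyra), (Yan, Zed, 1998, Atlas, Lyra), (Yan, Zed, 2000, Omega, Nova)}
Selection aname ≠ Fay: {(Cal, Ada, 1990, Alpha, Gamma), (Eve, Tai, 1990, Alpha, Gamma), (Quin, Pat, 2012, Delta, Beta), (Uma, Vic, 1990, Alpha, Gamma), (Yan, Dee, 1986, Beta, Omega), (Yan, Dee, 2017, Argo, Atlas), (Yan, Dee, 2020, Delta, Argo), (Yan, Dee, 2020, Vega, Lyra), (Yan, Zed, 1998, Atlas, Lyra), (Yan, Zed, 2000, Omega, Nova)}
π[year, aname, title]: project onto (year, aname, title) → {(1986, Dee, Omega), (1990, Ada, Gamma), (1990, Tai, Gamma), (1990, Vic, Gamma), (1998, Zed, Lyra), (2000, Zed, Nova), (2012, Pat, Beta), (2017, Dee, Atlas), (2020, Dee, Argo), (2020, Dee, Lyra)}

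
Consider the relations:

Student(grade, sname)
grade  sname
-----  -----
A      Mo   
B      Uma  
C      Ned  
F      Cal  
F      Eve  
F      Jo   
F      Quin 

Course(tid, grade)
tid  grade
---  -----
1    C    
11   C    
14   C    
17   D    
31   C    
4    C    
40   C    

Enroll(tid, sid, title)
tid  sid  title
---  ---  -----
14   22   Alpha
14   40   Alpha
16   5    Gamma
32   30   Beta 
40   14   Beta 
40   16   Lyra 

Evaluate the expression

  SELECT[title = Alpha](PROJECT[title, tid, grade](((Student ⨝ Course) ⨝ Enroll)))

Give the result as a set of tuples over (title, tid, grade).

{(Alpha, 14, C)}

Natural join on grade: {(C, Ned, 1), (C, Ned, 11), (C, Ned, 14), (C, Ned, 31), (C, Ned, 4), (C, Ned, 40)}
Natural join on tid: {(C, Ned, 14, 22, Alpha), (C, Ned, 14, 40, Alpha), (C, Ned, 40, 14, Beta), (C, Ned, 40, 16, Lyra)}
Projecting to title, tid, grade (1 duplicate(s) eliminated): {(Alpha, 14, C), (Beta, 40, C), (Lyra, 40, C)}
Apply σ_{title = Alpha}; surviving tuples: {(Alpha, 14, C)}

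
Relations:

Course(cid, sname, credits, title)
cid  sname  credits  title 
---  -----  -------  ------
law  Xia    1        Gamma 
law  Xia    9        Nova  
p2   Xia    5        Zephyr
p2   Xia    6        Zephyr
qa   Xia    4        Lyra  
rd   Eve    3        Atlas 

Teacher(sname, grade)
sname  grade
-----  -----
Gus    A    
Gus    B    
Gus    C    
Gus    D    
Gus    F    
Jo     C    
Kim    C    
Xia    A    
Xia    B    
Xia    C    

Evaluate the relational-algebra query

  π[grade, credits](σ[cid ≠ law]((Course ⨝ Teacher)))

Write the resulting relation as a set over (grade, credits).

{(A, 4), (A, 5), (A, 6), (B, 4), (B, 5), (B, 6), (C, 4), (C, 5), (C, 6)}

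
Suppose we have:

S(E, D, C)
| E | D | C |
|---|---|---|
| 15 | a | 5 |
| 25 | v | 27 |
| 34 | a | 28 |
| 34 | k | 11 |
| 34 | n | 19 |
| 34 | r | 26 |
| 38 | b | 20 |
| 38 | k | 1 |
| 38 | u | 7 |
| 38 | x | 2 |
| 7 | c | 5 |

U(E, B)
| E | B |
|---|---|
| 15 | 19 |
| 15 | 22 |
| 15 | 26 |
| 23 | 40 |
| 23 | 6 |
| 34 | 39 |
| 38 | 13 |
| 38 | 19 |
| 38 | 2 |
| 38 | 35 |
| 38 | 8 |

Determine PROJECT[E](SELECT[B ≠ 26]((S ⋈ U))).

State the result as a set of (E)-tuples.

{15, 34, 38}

Joining S and U on E yields {(15, a, 5, 19), (15, a, 5, 22), (15, a, 5, 26), (34, a, 28, 39), (34, k, 11, 39), (34, n, 19, 39), (34, r, 26, 39), (38, b, 20, 13), (38, b, 20, 19), (38, b, 20, 2), (38, b, 20, 35), (38, b, 20, 8), (38, k, 1, 13), (38, k, 1, 19), (38, k, 1, 2), (38, k, 1, 35), (38, k, 1, 8), (38, u, 7, 13), (38, u, 7, 19), (38, u, 7, 2), (38, u, 7, 35), (38, u, 7, 8), (38, x, 2, 13), (38, x, 2, 19), (38, x, 2, 2), (38, x, 2, 35), (38, x, 2, 8)}.
Apply σ_{B ≠ 26}; surviving tuples: {(15, a, 5, 19), (15, a, 5, 22), (34, a, 28, 39), (34, k, 11, 39), (34, n, 19, 39), (34, r, 26, 39), (38, b, 20, 13), (38, b, 20, 19), (38, b, 20, 2), (38, b, 20, 35), (38, b, 20, 8), (38, k, 1, 13), (38, k, 1, 19), (38, k, 1, 2), (38, k, 1, 35), (38, k, 1, 8), (38, u, 7, 13), (38, u, 7, 19), (38, u, 7, 2), (38, u, 7, 35), (38, u, 7, 8), (38, x, 2, 13), (38, x, 2, 19), (38, x, 2, 2), (38, x, 2, 35), (38, x, 2, 8)}
π[E]: project onto (E) (23 duplicate(s) eliminated) → {15, 34, 38}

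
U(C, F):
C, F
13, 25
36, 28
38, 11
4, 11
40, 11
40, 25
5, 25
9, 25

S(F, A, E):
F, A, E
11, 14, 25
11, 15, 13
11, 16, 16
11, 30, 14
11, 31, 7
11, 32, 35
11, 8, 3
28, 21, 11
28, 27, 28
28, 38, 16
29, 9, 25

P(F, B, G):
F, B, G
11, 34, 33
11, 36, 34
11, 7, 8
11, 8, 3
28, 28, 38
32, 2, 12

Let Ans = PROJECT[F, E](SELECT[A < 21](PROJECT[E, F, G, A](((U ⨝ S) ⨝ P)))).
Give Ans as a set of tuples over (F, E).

Natural join on F: {(36, 28, 21, 11), (36, 28, 27, 28), (36, 28, 38, 16), (38, 11, 14, 25), (38, 11, 15, 13), (38, 11, 16, 16), (38, 11, 30, 14), (38, 11, 31, 7), (38, 11, 32, 35), (38, 11, 8, 3), (4, 11, 14, 25), (4, 11, 15, 13), (4, 11, 16, 16), (4, 11, 30, 14), (4, 11, 31, 7), (4, 11, 32, 35), (4, 11, 8, 3), (40, 11, 14, 25), (40, 11, 15, 13), (40, 11, 16, 16), (40, 11, 30, 14), (40, 11, 31, 7), (40, 11, 32, 35), (40, 11, 8, 3)}
Natural join on F: {(36, 28, 21, 11, 28, 38), (36, 28, 27, 28, 28, 38), (36, 28, 38, 16, 28, 38), (38, 11, 14, 25, 34, 33), (38, 11, 14, 25, 36, 34), (38, 11, 14, 25, 7, 8), (38, 11, 14, 25, 8, 3), (38, 11, 15, 13, 34, 33), (38, 11, 15, 13, 36, 34), (38, 11, 15, 13, 7, 8), (38, 11, 15, 13, 8, 3), (38, 11, 16, 16, 34, 33), (38, 11, 16, 16, 36, 34), (38, 11, 16, 16, 7, 8), (38, 11, 16, 16, 8, 3), (38, 11, 30, 14, 34, 33), (38, 11, 30, 14, 36, 34), (38, 11, 30, 14, 7, 8), (38, 11, 30, 14, 8, 3), (38, 11, 31, 7, 34, 33), (38, 11, 31, 7, 36, 34), (38, 11, 31, 7, 7, 8), (38, 11, 31, 7, 8, 3), (38, 11, 32, 35, 34, 33), (38, 11, 32, 35, 36, 34), (38, 11, 32, 35, 7, 8), (38, 11, 32, 35, 8, 3), (38, 11, 8, 3, 34, 33), (38, 11, 8, 3, 36, 34), (38, 11, 8, 3, 7, 8), (38, 11, 8, 3, 8, 3), (4, 11, 14, 25, 34, 33), (4, 11, 14, 25, 36, 34), (4, 11, 14, 25, 7, 8), (4, 11, 14, 25, 8, 3), (4, 11, 15, 13, 34, 33), (4, 11, 15, 13, 36, 34), (4, 11, 15, 13, 7, 8), (4, 11, 15, 13, 8, 3), (4, 11, 16, 16, 34, 33), (4, 11, 16, 16, 36, 34), (4, 11, 16, 16, 7, 8), (4, 11, 16, 16, 8, 3), (4, 11, 30, 14, 34, 33), (4, 11, 30, 14, 36, 34), (4, 11, 30, 14, 7, 8), (4, 11, 30, 14, 8, 3), (4, 11, 31, 7, 34, 33), (4, 11, 31, 7, 36, 34), (4, 11, 31, 7, 7, 8), (4, 11, 31, 7, 8, 3), (4, 11, 32, 35, 34, 33), (4, 11, 32, 35, 36, 34), (4, 11, 32, 35, 7, 8), (4, 11, 32, 35, 8, 3), (4, 11, 8, 3, 34, 33), (4, 11, 8, 3, 36, 34), (4, 11, 8, 3, 7, 8), (4, 11, 8, 3, 8, 3), (40, 11, 14, 25, 34, 33), (40, 11, 14, 25, 36, 34), (40, 11, 14, 25, 7, 8), (40, 11, 14, 25, 8, 3), (40, 11, 15, 13, 34, 33), (40, 11, 15, 13, 36, 34), (40, 11, 15, 13, 7, 8), (40, 11, 15, 13, 8, 3), (40, 11, 16, 16, 34, 33), (40, 11, 16, 16, 36, 34), (40, 11, 16, 16, 7, 8), (40, 11, 16, 16, 8, 3), (40, 11, 30, 14, 34, 33), (40, 11, 30, 14, 36, 34), (40, 11, 30, 14, 7, 8), (40, 11, 30, 14, 8, 3), (40, 11, 31, 7, 34, 33), (40, 11, 31, 7, 36, 34), (40, 11, 31, 7, 7, 8), (40, 11, 31, 7, 8, 3), (40, 11, 32, 35, 34, 33), (40, 11, 32, 35, 36, 34), (40, 11, 32, 35, 7, 8), (40, 11, 32, 35, 8, 3), (40, 11, 8, 3, 34, 33), (40, 11, 8, 3, 36, 34), (40, 11, 8, 3, 7, 8), (40, 11, 8, 3, 8, 3)}
Projecting to E, F, G, A (56 duplicate(s) eliminated): {(11, 28, 38, 21), (13, 11, 3, 15), (13, 11, 33, 15), (13, 11, 34, 15), (13, 11, 8, 15), (14, 11, 3, 30), (14, 11, 33, 30), (14, 11, 34, 30), (14, 11, 8, 30), (16, 11, 3, 16), (16, 11, 33, 16), (16, 11, 34, 16), (16, 11, 8, 16), (16, 28, 38, 38), (25, 11, 3, 14), (25, 11, 33, 14), (25, 11, 34, 14), (25, 11, 8, 14), (28, 28, 38, 27), (3, 11, 3, 8), (3, 11, 33, 8), (3, 11, 34, 8), (3, 11, 8, 8), (35, 11, 3, 32), (35, 11, 33, 32), (35, 11, 34, 32), (35, 11, 8, 32), (7, 11, 3, 31), (7, 11, 33, 31), (7, 11, 34, 31), (7, 11, 8, 31)}
σ[A < 21]: keep tuples satisfying A < 21 → {(13, 11, 3, 15), (13, 11, 33, 15), (13, 11, 34, 15), (13, 11, 8, 15), (16, 11, 3, 16), (16, 11, 33, 16), (16, 11, 34, 16), (16, 11, 8, 16), (25, 11, 3, 14), (25, 11, 33, 14), (25, 11, 34, 14), (25, 11, 8, 14), (3, 11, 3, 8), (3, 11, 33, 8), (3, 11, 34, 8), (3, 11, 8, 8)}
Projecting to F, E (12 duplicate(s) eliminated): {(11, 13), (11, 16), (11, 25), (11, 3)}

{(11, 13), (11, 16), (11, 25), (11, 3)}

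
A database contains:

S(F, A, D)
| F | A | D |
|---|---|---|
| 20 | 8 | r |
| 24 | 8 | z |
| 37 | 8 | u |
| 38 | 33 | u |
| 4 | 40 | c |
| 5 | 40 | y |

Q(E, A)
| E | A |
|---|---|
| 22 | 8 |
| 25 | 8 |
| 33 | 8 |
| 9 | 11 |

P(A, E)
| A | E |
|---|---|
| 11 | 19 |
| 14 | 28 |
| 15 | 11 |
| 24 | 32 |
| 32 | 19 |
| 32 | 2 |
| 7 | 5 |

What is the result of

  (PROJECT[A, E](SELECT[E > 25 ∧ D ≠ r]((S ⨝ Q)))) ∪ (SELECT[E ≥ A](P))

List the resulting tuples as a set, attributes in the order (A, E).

Natural join on A: {(20, 8, r, 22), (20, 8, r, 25), (20, 8, r, 33), (24, 8, z, 22), (24, 8, z, 25), (24, 8, z, 33), (37, 8, u, 22), (37, 8, u, 25), (37, 8, u, 33)}
Apply σ_{E > 25 ∧ D ≠ r}; surviving tuples: {(24, 8, z, 33), (37, 8, u, 33)}
π[A, E]: project onto (A, E) (1 duplicate(s) eliminated) → {(8, 33)}
Apply σ_{E ≥ A}; surviving tuples: {(11, 19), (14, 28), (24, 32)}
Taking the union: {(11, 19), (14, 28), (24, 32), (8, 33)}

{(11, 19), (14, 28), (24, 32), (8, 33)}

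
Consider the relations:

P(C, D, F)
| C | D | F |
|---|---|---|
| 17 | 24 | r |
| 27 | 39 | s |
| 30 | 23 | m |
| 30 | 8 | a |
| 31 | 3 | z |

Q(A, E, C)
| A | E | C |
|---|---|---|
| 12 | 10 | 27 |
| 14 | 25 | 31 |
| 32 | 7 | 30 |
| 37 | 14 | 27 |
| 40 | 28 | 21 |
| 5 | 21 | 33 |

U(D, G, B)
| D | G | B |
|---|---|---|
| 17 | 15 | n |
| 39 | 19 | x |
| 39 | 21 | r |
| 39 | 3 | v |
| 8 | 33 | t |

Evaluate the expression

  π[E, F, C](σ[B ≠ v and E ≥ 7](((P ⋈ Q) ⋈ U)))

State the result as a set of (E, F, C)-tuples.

{(10, s, 27), (14, s, 27), (7, a, 30)}

Natural join on C: {(27, 39, s, 12, 10), (27, 39, s, 37, 14), (30, 23, m, 32, 7), (30, 8, a, 32, 7), (31, 3, z, 14, 25)}
Natural join on D: {(27, 39, s, 12, 10, 19, x), (27, 39, s, 12, 10, 21, r), (27, 39, s, 12, 10, 3, v), (27, 39, s, 37, 14, 19, x), (27, 39, s, 37, 14, 21, r), (27, 39, s, 37, 14, 3, v), (30, 8, a, 32, 7, 33, t)}
σ[B ≠ v and E ≥ 7]: keep tuples satisfying B ≠ v and E ≥ 7 → {(27, 39, s, 12, 10, 19, x), (27, 39, s, 12, 10, 21, r), (27, 39, s, 37, 14, 19, x), (27, 39, s, 37, 14, 21, r), (30, 8, a, 32, 7, 33, t)}
π[E, F, C]: project onto (E, F, C) (2 duplicate(s) eliminated) → {(10, s, 27), (14, s, 27), (7, a, 30)}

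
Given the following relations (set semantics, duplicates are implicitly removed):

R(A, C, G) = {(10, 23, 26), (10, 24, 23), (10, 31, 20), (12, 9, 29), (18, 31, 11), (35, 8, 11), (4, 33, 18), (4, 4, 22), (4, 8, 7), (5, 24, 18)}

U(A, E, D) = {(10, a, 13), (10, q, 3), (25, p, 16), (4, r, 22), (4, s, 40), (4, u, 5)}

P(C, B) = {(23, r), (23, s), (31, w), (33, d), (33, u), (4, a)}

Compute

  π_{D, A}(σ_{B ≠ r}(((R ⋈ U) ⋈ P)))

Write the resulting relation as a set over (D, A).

{(13, 10), (22, 4), (3, 10), (40, 4), (5, 4)}

R ⋈ U (natural join on A): {(10, 23, 26, a, 13), (10, 23, 26, q, 3), (10, 24, 23, a, 13), (10, 24, 23, q, 3), (10, 31, 20, a, 13), (10, 31, 20, q, 3), (4, 33, 18, r, 22), (4, 33, 18, s, 40), (4, 33, 18, u, 5), (4, 4, 22, r, 22), (4, 4, 22, s, 40), (4, 4, 22, u, 5), (4, 8, 7, r, 22), (4, 8, 7, s, 40), (4, 8, 7, u, 5)}
(R ⋈ U) ⋈ P (natural join on C): {(10, 23, 26, a, 13, r), (10, 23, 26, a, 13, s), (10, 23, 26, q, 3, r), (10, 23, 26, q, 3, s), (10, 31, 20, a, 13, w), (10, 31, 20, q, 3, w), (4, 33, 18, r, 22, d), (4, 33, 18, r, 22, u), (4, 33, 18, s, 40, d), (4, 33, 18, s, 40, u), (4, 33, 18, u, 5, d), (4, 33, 18, u, 5, u), (4, 4, 22, r, 22, a), (4, 4, 22, s, 40, a), (4, 4, 22, u, 5, a)}
Filtering on B ≠ r leaves {(10, 23, 26, a, 13, s), (10, 23, 26, q, 3, s), (10, 31, 20, a, 13, w), (10, 31, 20, q, 3, w), (4, 33, 18, r, 22, d), (4, 33, 18, r, 22, u), (4, 33, 18, s, 40, d), (4, 33, 18, s, 40, u), (4, 33, 18, u, 5, d), (4, 33, 18, u, 5, u), (4, 4, 22, r, 22, a), (4, 4, 22, s, 40, a), (4, 4, 22, u, 5, a)}.
Keep only column(s) D, A (8 duplicate(s) eliminated): {(13, 10), (22, 4), (3, 10), (40, 4), (5, 4)}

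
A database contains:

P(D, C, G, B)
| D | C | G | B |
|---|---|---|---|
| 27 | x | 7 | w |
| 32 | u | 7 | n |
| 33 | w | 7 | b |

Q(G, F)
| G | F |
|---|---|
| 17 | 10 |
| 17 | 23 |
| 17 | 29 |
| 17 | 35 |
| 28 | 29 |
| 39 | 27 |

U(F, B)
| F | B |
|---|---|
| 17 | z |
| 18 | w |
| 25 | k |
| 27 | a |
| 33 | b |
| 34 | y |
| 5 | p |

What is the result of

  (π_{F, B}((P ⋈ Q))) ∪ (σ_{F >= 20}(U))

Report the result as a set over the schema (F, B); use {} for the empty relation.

P ⋈ Q (natural join on G): {}
Keep only column(s) F, B: {}
Apply σ_{F >= 20}; surviving tuples: {(25, k), (27, a), (33, b), (34, y)}
Set union of the two operands is {(25, k), (27, a), (33, b), (34, y)}.

{(25, k), (27, a), (33, b), (34, y)}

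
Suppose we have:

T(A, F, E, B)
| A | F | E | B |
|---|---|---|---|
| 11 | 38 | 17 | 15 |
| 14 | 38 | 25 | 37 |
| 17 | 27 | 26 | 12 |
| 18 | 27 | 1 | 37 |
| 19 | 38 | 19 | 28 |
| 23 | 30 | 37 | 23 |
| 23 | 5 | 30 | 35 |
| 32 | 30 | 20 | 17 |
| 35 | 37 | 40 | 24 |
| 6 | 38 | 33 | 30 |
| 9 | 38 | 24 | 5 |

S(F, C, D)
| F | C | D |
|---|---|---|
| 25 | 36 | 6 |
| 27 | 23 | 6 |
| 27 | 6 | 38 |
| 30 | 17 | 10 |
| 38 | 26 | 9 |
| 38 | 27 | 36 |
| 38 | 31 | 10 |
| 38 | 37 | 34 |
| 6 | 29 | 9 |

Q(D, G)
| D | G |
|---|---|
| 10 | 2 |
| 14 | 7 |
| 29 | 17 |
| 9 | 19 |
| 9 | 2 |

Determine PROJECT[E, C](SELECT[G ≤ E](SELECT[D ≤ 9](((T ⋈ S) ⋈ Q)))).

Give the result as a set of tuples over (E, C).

{(17, 26), (19, 26), (24, 26), (25, 26), (33, 26)}

Joining T and S on F yields {(11, 38, 17, 15, 26, 9), (11, 38, 17, 15, 27, 36), (11, 38, 17, 15, 31, 10), (11, 38, 17, 15, 37, 34), (14, 38, 25, 37, 26, 9), (14, 38, 25, 37, 27, 36), (14, 38, 25, 37, 31, 10), (14, 38, 25, 37, 37, 34), (17, 27, 26, 12, 23, 6), (17, 27, 26, 12, 6, 38), (18, 27, 1, 37, 23, 6), (18, 27, 1, 37, 6, 38), (19, 38, 19, 28, 26, 9), (19, 38, 19, 28, 27, 36), (19, 38, 19, 28, 31, 10), (19, 38, 19, 28, 37, 34), (23, 30, 37, 23, 17, 10), (32, 30, 20, 17, 17, 10), (6, 38, 33, 30, 26, 9), (6, 38, 33, 30, 27, 36), (6, 38, 33, 30, 31, 10), (6, 38, 33, 30, 37, 34), (9, 38, 24, 5, 26, 9), (9, 38, 24, 5, 27, 36), (9, 38, 24, 5, 31, 10), (9, 38, 24, 5, 37, 34)}.
Joining (T ⋈ S) and Q on D yields {(11, 38, 17, 15, 26, 9, 19), (11, 38, 17, 15, 26, 9, 2), (11, 38, 17, 15, 31, 10, 2), (14, 38, 25, 37, 26, 9, 19), (14, 38, 25, 37, 26, 9, 2), (14, 38, 25, 37, 31, 10, 2), (19, 38, 19, 28, 26, 9, 19), (19, 38, 19, 28, 26, 9, 2), (19, 38, 19, 28, 31, 10, 2), (23, 30, 37, 23, 17, 10, 2), (32, 30, 20, 17, 17, 10, 2), (6, 38, 33, 30, 26, 9, 19), (6, 38, 33, 30, 26, 9, 2), (6, 38, 33, 30, 31, 10, 2), (9, 38, 24, 5, 26, 9, 19), (9, 38, 24, 5, 26, 9, 2), (9, 38, 24, 5, 31, 10, 2)}.
Apply σ_{D ≤ 9}; surviving tuples: {(11, 38, 17, 15, 26, 9, 19), (11, 38, 17, 15, 26, 9, 2), (14, 38, 25, 37, 26, 9, 19), (14, 38, 25, 37, 26, 9, 2), (19, 38, 19, 28, 26, 9, 19), (19, 38, 19, 28, 26, 9, 2), (6, 38, 33, 30, 26, 9, 19), (6, 38, 33, 30, 26, 9, 2), (9, 38, 24, 5, 26, 9, 19), (9, 38, 24, 5, 26, 9, 2)}
Apply σ_{G ≤ E}; surviving tuples: {(11, 38, 17, 15, 26, 9, 2), (14, 38, 25, 37, 26, 9, 19), (14, 38, 25, 37, 26, 9, 2), (19, 38, 19, 28, 26, 9, 19), (19, 38, 19, 28, 26, 9, 2), (6, 38, 33, 30, 26, 9, 19), (6, 38, 33, 30, 26, 9, 2), (9, 38, 24, 5, 26, 9, 19), (9, 38, 24, 5, 26, 9, 2)}
Projecting to E, C (4 duplicate(s) eliminated): {(17, 26), (19, 26), (24, 26), (25, 26), (33, 26)}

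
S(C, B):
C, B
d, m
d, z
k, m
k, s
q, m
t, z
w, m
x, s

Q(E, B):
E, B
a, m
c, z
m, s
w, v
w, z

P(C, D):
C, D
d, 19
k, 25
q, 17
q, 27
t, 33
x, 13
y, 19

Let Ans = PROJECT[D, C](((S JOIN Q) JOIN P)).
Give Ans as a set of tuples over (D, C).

{(13, x), (17, q), (19, d), (25, k), (27, q), (33, t)}

Joining S and Q on B yields {(d, m, a), (d, z, c), (d, z, w), (k, m, a), (k, s, m), (q, m, a), (t, z, c), (t, z, w), (w, m, a), (x, s, m)}.
Joining (S JOIN Q) and P on C yields {(d, m, a, 19), (d, z, c, 19), (d, z, w, 19), (k, m, a, 25), (k, s, m, 25), (q, m, a, 17), (q, m, a, 27), (t, z, c, 33), (t, z, w, 33), (x, s, m, 13)}.
π_{D, C} gives {(13, x), (17, q), (19, d), (25, k), (27, q), (33, t)} (4 duplicate(s) eliminated).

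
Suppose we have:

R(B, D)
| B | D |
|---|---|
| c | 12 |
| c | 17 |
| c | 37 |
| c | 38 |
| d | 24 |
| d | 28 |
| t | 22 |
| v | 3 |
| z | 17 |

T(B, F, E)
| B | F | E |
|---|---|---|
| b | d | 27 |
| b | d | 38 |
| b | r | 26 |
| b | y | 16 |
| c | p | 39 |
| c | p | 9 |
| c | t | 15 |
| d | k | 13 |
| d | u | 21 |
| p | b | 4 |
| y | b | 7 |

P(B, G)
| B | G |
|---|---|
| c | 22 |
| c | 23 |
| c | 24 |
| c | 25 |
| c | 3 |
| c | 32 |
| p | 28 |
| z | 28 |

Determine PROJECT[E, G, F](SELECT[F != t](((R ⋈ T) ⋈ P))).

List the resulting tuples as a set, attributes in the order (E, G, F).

R ⋈ T (natural join on B): {(c, 12, p, 39), (c, 12, p, 9), (c, 12, t, 15), (c, 17, p, 39), (c, 17, p, 9), (c, 17, t, 15), (c, 37, p, 39), (c, 37, p, 9), (c, 37, t, 15), (c, 38, p, 39), (c, 38, p, 9), (c, 38, t, 15), (d, 24, k, 13), (d, 24, u, 21), (d, 28, k, 13), (d, 28, u, 21)}
(R ⋈ T) ⋈ P (natural join on B): {(c, 12, p, 39, 22), (c, 12, p, 39, 23), (c, 12, p, 39, 24), (c, 12, p, 39, 25), (c, 12, p, 39, 3), (c, 12, p, 39, 32), (c, 12, p, 9, 22), (c, 12, p, 9, 23), (c, 12, p, 9, 24), (c, 12, p, 9, 25), (c, 12, p, 9, 3), (c, 12, p, 9, 32), (c, 12, t, 15, 22), (c, 12, t, 15, 23), (c, 12, t, 15, 24), (c, 12, t, 15, 25), (c, 12, t, 15, 3), (c, 12, t, 15, 32), (c, 17, p, 39, 22), (c, 17, p, 39, 23), (c, 17, p, 39, 24), (c, 17, p, 39, 25), (c, 17, p, 39, 3), (c, 17, p, 39, 32), (c, 17, p, 9, 22), (c, 17, p, 9, 23), (c, 17, p, 9, 24), (c, 17, p, 9, 25), (c, 17, p, 9, 3), (c, 17, p, 9, 32), (c, 17, t, 15, 22), (c, 17, t, 15, 23), (c, 17, t, 15, 24), (c, 17, t, 15, 25), (c, 17, t, 15, 3), (c, 17, t, 15, 32), (c, 37, p, 39, 22), (c, 37, p, 39, 23), (c, 37, p, 39, 24), (c, 37, p, 39, 25), (c, 37, p, 39, 3), (c, 37, p, 39, 32), (c, 37, p, 9, 22), (c, 37, p, 9, 23), (c, 37, p, 9, 24), (c, 37, p, 9, 25), (c, 37, p, 9, 3), (c, 37, p, 9, 32), (c, 37, t, 15, 22), (c, 37, t, 15, 23), (c, 37, t, 15, 24), (c, 37, t, 15, 25), (c, 37, t, 15, 3), (c, 37, t, 15, 32), (c, 38, p, 39, 22), (c, 38, p, 39, 23), (c, 38, p, 39, 24), (c, 38, p, 39, 25), (c, 38, p, 39, 3), (c, 38, p, 39, 32), (c, 38, p, 9, 22), (c, 38, p, 9, 23), (c, 38, p, 9, 24), (c, 38, p, 9, 25), (c, 38, p, 9, 3), (c, 38, p, 9, 32), (c, 38, t, 15, 22), (c, 38, t, 15, 23), (c, 38, t, 15, 24), (c, 38, t, 15, 25), (c, 38, t, 15, 3), (c, 38, t, 15, 32)}
σ[F != t]: keep tuples satisfying F != t → {(c, 12, p, 39, 22), (c, 12, p, 39, 23), (c, 12, p, 39, 24), (c, 12, p, 39, 25), (c, 12, p, 39, 3), (c, 12, p, 39, 32), (c, 12, p, 9, 22), (c, 12, p, 9, 23), (c, 12, p, 9, 24), (c, 12, p, 9, 25), (c, 12, p, 9, 3), (c, 12, p, 9, 32), (c, 17, p, 39, 22), (c, 17, p, 39, 23), (c, 17, p, 39, 24), (c, 17, p, 39, 25), (c, 17, p, 39, 3), (c, 17, p, 39, 32), (c, 17, p, 9, 22), (c, 17, p, 9, 23), (c, 17, p, 9, 24), (c, 17, p, 9, 25), (c, 17, p, 9, 3), (c, 17, p, 9, 32), (c, 37, p, 39, 22), (c, 37, p, 39, 23), (c, 37, p, 39, 24), (c, 37, p, 39, 25), (c, 37, p, 39, 3), (c, 37, p, 39, 32), (c, 37, p, 9, 22), (c, 37, p, 9, 23), (c, 37, p, 9, 24), (c, 37, p, 9, 25), (c, 37, p, 9, 3), (c, 37, p, 9, 32), (c, 38, p, 39, 22), (c, 38, p, 39, 23), (c, 38, p, 39, 24), (c, 38, p, 39, 25), (c, 38, p, 39, 3), (c, 38, p, 39, 32), (c, 38, p, 9, 22), (c, 38, p, 9, 23), (c, 38, p, 9, 24), (c, 38, p, 9, 25), (c, 38, p, 9, 3), (c, 38, p, 9, 32)}
π_{E, G, F} gives {(39, 22, p), (39, 23, p), (39, 24, p), (39, 25, p), (39, 3, p), (39, 32, p), (9, 22, p), (9, 23, p), (9, 24, p), (9, 25, p), (9, 3, p), (9, 32, p)} (36 duplicate(s) eliminated).

{(39, 22, p), (39, 23, p), (39, 24, p), (39, 25, p), (39, 3, p), (39, 32, p), (9, 22, p), (9, 23, p), (9, 24, p), (9, 25, p), (9, 3, p), (9, 32, p)}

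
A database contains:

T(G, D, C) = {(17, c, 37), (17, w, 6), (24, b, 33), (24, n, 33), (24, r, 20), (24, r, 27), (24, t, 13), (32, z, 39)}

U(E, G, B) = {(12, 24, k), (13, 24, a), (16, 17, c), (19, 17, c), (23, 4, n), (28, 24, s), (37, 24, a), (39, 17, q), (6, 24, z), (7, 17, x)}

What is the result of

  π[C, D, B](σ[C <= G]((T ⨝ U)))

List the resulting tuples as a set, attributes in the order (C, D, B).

{(13, t, a), (13, t, k), (13, t, s), (13, t, z), (20, r, a), (20, r, k), (20, r, s), (20, r, z), (6, w, c), (6, w, q), (6, w, x)}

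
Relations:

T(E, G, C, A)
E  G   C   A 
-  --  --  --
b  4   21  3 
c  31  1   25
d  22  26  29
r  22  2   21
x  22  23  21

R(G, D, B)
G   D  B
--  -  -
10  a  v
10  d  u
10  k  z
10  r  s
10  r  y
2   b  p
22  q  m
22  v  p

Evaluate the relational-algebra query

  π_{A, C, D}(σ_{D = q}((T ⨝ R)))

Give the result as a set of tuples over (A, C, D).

T ⋈ R (natural join on G): {(d, 22, 26, 29, q, m), (d, 22, 26, 29, v, p), (r, 22, 2, 21, q, m), (r, 22, 2, 21, v, p), (x, 22, 23, 21, q, m), (x, 22, 23, 21, v, p)}
Apply σ_{D = q}; surviving tuples: {(d, 22, 26, 29, q, m), (r, 22, 2, 21, q, m), (x, 22, 23, 21, q, m)}
π_{A, C, D} gives {(21, 2, q), (21, 23, q), (29, 26, q)}.

{(21, 2, q), (21, 23, q), (29, 26, q)}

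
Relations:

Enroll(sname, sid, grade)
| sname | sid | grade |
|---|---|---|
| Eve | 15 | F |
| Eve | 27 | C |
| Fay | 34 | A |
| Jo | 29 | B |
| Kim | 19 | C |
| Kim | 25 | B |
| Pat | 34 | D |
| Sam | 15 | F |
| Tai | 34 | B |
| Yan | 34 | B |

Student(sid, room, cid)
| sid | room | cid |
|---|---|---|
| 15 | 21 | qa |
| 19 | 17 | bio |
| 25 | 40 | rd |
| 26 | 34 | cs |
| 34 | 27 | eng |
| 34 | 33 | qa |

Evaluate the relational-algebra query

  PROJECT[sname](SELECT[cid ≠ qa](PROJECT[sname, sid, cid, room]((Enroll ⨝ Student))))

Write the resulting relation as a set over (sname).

Joining Enroll and Student on sid yields {(Eve, 15, F, 21, qa), (Fay, 34, A, 27, eng), (Fay, 34, A, 33, qa), (Kim, 19, C, 17, bio), (Kim, 25, B, 40, rd), (Pat, 34, D, 27, eng), (Pat, 34, D, 33, qa), (Sam, 15, F, 21, qa), (Tai, 34, B, 27, eng), (Tai, 34, B, 33, qa), (Yan, 34, B, 27, eng), (Yan, 34, B, 33, qa)}.
Projecting to sname, sid, cid, room: {(Eve, 15, qa, 21), (Fay, 34, eng, 27), (Fay, 34, qa, 33), (Kim, 19, bio, 17), (Kim, 25, rd, 40), (Pat, 34, eng, 27), (Pat, 34, qa, 33), (Sam, 15, qa, 21), (Tai, 34, eng, 27), (Tai, 34, qa, 33), (Yan, 34, eng, 27), (Yan, 34, qa, 33)}
Filtering on cid ≠ qa leaves {(Fay, 34, eng, 27), (Kim, 19, bio, 17), (Kim, 25, rd, 40), (Pat, 34, eng, 27), (Tai, 34, eng, 27), (Yan, 34, eng, 27)}.
Projecting to sname (1 duplicate(s) eliminated): {Fay, Kim, Pat, Tai, Yan}

{Fay, Kim, Pat, Tai, Yan}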